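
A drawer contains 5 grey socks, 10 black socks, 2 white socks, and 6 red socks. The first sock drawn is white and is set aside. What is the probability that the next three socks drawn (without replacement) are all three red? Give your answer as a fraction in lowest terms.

After the first draw, 6 of the remaining 22 socks are red.
P = 6/22 × 5/21 × 4/20 = 120/9240 = 1/77.

1/77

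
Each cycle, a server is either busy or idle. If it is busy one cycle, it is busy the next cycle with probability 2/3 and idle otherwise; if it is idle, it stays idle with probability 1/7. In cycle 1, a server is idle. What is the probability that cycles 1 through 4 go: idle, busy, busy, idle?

4/21

Cycle 1 is given. For each transition, use the conditional probability from the current state:
P(busy | idle) = 6/7; P(busy | busy) = 2/3; P(idle | busy) = 1/3.
P = 6/7 × 2/3 × 1/3 = 12/63 = 4/21.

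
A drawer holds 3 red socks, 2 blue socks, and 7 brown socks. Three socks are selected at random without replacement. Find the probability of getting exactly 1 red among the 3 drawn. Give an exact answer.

One ordering (red drawn first) has probability 3/12 × 9/11 × 8/10 = 216/1320 = 9/55.
There are C(3,1) = 3 such orderings, each equally likely, so P = 3 × 9/55 = 27/55.

27/55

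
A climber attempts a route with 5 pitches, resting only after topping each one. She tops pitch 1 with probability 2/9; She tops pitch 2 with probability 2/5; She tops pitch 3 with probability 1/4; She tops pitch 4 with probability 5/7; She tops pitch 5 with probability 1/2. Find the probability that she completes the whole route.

1/126

Multiplying along the chain,
P = 2/9 × 2/5 × 1/4 × 5/7 × 1/2 = 20/2520 = 1/126.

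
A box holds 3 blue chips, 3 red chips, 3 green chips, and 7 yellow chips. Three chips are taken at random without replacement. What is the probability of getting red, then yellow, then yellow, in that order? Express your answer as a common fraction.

3/80

Each draw changes the counts, so multiply the conditional probabilities along the sequence:
P = 3/16 × 7/15 × 6/14 = 126/3360 = 3/80.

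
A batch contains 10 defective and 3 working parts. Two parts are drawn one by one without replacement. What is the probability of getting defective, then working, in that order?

5/26

Multiply the probability of each draw given the previous ones:
P = 10/13 × 3/12 = 30/156 = 5/26.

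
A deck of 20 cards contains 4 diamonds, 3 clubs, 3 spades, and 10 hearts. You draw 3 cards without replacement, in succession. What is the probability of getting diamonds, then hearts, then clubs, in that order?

Each draw changes the counts, so multiply the conditional probabilities along the sequence:
P = 4/20 × 10/19 × 3/18 = 120/6840 = 1/57.

1/57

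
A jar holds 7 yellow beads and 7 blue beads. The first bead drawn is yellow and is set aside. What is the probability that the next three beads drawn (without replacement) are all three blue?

35/286

With the first bead removed, 7 blue remain out of 13.
P = 7/13 × 6/12 × 5/11 = 210/1716 = 35/286.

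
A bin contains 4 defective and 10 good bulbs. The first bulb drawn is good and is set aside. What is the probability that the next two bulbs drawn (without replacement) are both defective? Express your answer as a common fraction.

With the first bulb removed, 4 defective remain out of 13.
P = 4/13 × 3/12 = 12/156 = 1/13.

1/13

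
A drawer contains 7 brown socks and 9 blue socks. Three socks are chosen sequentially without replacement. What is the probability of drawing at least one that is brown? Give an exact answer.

17/20

P(no brown) = 9/16 × 8/15 × 7/14 = 504/3360 = 3/20.
P(at least one) = 1 − 3/20 = 17/20.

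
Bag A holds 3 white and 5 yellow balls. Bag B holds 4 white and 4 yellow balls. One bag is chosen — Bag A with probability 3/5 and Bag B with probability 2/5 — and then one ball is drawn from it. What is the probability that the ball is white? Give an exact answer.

17/40

From Bag A: P(white) = 3/8.
From Bag B: P(white) = 4/8.
Total probability = (3/5)(3/8) + (2/5)(4/8) = 17/40.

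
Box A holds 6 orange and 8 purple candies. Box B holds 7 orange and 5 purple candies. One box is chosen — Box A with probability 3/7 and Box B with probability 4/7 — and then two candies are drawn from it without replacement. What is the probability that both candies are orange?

From Box A: P(both orange) = (6/14)(5/13) = 15/91.
From Box B: P(both orange) = (7/12)(6/11) = 7/22.
Total probability = (3/7)(15/91) + (4/7)(7/22) = 1769/7007.

1769/7007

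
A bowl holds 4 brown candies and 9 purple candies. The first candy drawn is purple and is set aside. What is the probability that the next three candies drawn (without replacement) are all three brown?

1/55

After the first draw, 4 of the remaining 12 candies are brown.
P = 4/12 × 3/11 × 2/10 = 24/1320 = 1/55.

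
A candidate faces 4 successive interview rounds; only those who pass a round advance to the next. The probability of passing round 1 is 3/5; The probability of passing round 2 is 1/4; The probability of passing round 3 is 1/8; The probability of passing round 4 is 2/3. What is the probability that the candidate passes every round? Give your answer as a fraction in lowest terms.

Each stage is reached only if all earlier stages succeed, so
P = 3/5 × 1/4 × 1/8 × 2/3 = 6/480 = 1/80.

1/80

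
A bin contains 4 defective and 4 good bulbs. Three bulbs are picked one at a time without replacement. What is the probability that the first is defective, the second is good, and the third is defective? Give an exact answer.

1/7

Multiply the probability of each draw given the previous ones:
P = 4/8 × 4/7 × 3/6 = 48/336 = 1/7.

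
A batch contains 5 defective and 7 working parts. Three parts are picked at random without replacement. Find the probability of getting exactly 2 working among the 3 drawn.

21/44

One ordering (working drawn first) has probability 7/12 × 6/11 × 5/10 = 210/1320 = 7/44.
There are C(3,2) = 3 such orderings, each equally likely, so P = 3 × 7/44 = 21/44.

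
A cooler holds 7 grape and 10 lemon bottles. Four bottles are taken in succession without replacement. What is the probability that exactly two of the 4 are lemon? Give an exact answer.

27/68

One ordering (lemon drawn first) has probability 10/17 × 9/16 × 7/15 × 6/14 = 3780/57120 = 9/136.
There are C(4,2) = 6 such orderings, each equally likely, so P = 6 × 9/136 = 27/68.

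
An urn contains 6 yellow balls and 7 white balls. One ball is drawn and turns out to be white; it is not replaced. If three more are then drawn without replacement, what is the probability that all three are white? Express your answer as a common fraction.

With the first ball removed, 6 white remain out of 12.
P = 6/12 × 5/11 × 4/10 = 120/1320 = 1/11.

1/11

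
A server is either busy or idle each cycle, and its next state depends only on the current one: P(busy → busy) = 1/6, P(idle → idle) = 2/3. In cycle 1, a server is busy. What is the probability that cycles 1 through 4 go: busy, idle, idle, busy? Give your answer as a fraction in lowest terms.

Cycle 1 is given. For each transition, use the conditional probability from the current state:
P(idle | busy) = 5/6; P(idle | idle) = 2/3; P(busy | idle) = 1/3.
P = 5/6 × 2/3 × 1/3 = 10/54 = 5/27.

5/27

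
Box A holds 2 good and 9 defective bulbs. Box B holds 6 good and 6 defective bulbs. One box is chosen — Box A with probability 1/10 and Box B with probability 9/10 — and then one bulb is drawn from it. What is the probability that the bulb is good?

103/220

From Box A: P(good) = 2/11.
From Box B: P(good) = 6/12.
Total probability = (1/10)(2/11) + (9/10)(6/12) = 103/220.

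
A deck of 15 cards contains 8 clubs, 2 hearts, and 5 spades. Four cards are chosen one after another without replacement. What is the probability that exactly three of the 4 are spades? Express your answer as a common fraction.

20/273

One ordering (spades drawn first) has probability 5/15 × 4/14 × 3/13 × 10/12 = 600/32760 = 5/273.
There are C(4,3) = 4 such orderings, each equally likely, so P = 4 × 5/273 = 20/273.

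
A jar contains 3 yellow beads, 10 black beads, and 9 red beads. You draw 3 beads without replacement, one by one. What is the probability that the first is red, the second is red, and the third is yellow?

Each draw changes the counts, so multiply the conditional probabilities along the sequence:
P = 9/22 × 8/21 × 3/20 = 216/9240 = 9/385.

9/385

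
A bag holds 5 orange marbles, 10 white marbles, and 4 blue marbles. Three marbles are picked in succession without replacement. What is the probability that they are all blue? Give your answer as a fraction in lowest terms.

4/969

P(every draw is blue) = 4/19 × 3/18 × 2/17 = 24/5814 = 4/969.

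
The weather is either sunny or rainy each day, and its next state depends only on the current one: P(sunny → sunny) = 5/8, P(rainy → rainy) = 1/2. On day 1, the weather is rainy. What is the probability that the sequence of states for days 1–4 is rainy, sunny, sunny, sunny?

Day 1 is given. For each transition, use the conditional probability from the current state:
P(sunny | rainy) = 1/2; P(sunny | sunny) = 5/8; P(sunny | sunny) = 5/8.
P = 1/2 × 5/8 × 5/8 = 25/128.

25/128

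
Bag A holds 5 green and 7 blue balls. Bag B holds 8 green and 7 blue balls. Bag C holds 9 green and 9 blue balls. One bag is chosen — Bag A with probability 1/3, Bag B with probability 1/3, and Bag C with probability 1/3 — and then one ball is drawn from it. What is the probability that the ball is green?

From Bag A: P(green) = 5/12.
From Bag B: P(green) = 8/15.
From Bag C: P(green) = 9/18.
Total probability = (1/3)(5/12) + (1/3)(8/15) + (1/3)(9/18) = 29/60.

29/60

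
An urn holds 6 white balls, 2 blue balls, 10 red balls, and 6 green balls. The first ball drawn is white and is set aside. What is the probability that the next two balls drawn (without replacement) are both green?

15/253

After the first draw, 6 of the remaining 23 balls are green.
P = 6/23 × 5/22 = 30/506 = 15/253.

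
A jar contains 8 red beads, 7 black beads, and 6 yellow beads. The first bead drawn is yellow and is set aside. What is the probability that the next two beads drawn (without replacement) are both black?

After the first draw, 7 of the remaining 20 beads are black.
P = 7/20 × 6/19 = 42/380 = 21/190.

21/190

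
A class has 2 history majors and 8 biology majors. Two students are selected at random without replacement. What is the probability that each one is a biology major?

28/45

P(every draw is a biology major) = 8/10 × 7/9 = 56/90 = 28/45.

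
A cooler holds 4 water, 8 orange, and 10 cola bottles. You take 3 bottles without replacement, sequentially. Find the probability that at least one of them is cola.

P(no cola) = 12/22 × 11/21 × 10/20 = 1320/9240 = 1/7.
P(at least one) = 1 − 1/7 = 6/7.

6/7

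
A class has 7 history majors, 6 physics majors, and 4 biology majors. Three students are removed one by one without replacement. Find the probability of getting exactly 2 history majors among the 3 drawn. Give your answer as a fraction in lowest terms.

21/68

One ordering (history majors drawn first) has probability 7/17 × 6/16 × 10/15 = 420/4080 = 7/68.
There are C(3,2) = 3 such orderings, each equally likely, so P = 3 × 7/68 = 21/68.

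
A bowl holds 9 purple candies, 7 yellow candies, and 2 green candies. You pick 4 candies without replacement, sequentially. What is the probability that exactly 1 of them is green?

One ordering (green drawn first) has probability 2/18 × 16/17 × 15/16 × 14/15 = 6720/73440 = 14/153.
There are C(4,1) = 4 such orderings, each equally likely, so P = 4 × 14/153 = 56/153.

56/153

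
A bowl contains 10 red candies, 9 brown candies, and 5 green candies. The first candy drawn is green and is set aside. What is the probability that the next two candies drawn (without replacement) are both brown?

36/253

With the first candy removed, 9 brown remain out of 23.
P = 9/23 × 8/22 = 72/506 = 36/253.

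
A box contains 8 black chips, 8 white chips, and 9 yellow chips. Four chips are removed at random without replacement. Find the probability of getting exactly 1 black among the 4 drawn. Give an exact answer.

544/1265

One ordering (black drawn first) has probability 8/25 × 17/24 × 16/23 × 15/22 = 32640/303600 = 136/1265.
There are C(4,1) = 4 such orderings, each equally likely, so P = 4 × 136/1265 = 544/1265.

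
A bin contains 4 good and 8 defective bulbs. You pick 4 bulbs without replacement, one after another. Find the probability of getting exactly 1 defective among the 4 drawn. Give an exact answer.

32/495

One ordering (defective drawn first) has probability 8/12 × 4/11 × 3/10 × 2/9 = 192/11880 = 8/495.
There are C(4,1) = 4 such orderings, each equally likely, so P = 4 × 8/495 = 32/495.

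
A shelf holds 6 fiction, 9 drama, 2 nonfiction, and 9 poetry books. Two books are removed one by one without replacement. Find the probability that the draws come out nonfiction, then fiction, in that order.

Chain rule:
P = 2/26 × 6/25 = 12/650 = 6/325.

6/325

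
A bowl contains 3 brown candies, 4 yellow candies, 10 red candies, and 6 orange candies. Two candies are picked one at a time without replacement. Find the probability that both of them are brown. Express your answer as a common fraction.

P(every draw is brown) = 3/23 × 2/22 = 6/506 = 3/253.

3/253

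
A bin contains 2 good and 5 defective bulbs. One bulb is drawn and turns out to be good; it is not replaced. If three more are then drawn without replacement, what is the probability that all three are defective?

1/2

With the first bulb removed, 5 defective remain out of 6.
P = 5/6 × 4/5 × 3/4 = 60/120 = 1/2.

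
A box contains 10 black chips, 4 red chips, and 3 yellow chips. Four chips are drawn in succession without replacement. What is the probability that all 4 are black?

P(all black) = 10/17 × 9/16 × 8/15 × 7/14 = 5040/57120 = 3/34.

3/34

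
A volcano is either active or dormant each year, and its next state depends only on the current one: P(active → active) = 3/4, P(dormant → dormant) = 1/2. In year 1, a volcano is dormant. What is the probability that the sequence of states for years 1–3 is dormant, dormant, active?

Year 1 is given. For each transition, use the conditional probability from the current state:
P(dormant | dormant) = 1/2; P(active | dormant) = 1/2.
P = 1/2 × 1/2 = 1/4.

1/4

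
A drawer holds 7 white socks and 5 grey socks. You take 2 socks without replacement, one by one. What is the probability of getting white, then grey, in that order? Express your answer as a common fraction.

35/132

Each draw changes the counts, so multiply the conditional probabilities along the sequence:
P = 7/12 × 5/11 = 35/132.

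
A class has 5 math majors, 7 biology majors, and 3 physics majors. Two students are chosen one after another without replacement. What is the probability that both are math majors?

P = 5/15 × 4/14 = 20/210 = 2/21.

2/21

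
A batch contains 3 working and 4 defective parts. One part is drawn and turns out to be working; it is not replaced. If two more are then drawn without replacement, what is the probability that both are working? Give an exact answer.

1/15

After the first draw, 2 of the remaining 6 parts are working.
P = 2/6 × 1/5 = 2/30 = 1/15.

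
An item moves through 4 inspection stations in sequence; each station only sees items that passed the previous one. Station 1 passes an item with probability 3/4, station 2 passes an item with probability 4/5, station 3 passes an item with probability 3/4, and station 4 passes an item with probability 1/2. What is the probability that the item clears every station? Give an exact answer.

9/40

Multiplying along the chain,
P = 3/4 × 4/5 × 3/4 × 1/2 = 36/160 = 9/40.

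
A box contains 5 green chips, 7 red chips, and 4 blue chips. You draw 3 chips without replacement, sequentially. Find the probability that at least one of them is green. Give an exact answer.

79/112

P(no green) = 11/16 × 10/15 × 9/14 = 990/3360 = 33/112.
P(at least one) = 1 − 33/112 = 79/112.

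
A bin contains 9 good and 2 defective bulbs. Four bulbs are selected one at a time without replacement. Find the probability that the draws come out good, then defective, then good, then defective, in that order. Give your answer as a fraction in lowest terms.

Multiply the probability of each draw given the previous ones:
P = 9/11 × 2/10 × 8/9 × 1/8 = 144/7920 = 1/55.

1/55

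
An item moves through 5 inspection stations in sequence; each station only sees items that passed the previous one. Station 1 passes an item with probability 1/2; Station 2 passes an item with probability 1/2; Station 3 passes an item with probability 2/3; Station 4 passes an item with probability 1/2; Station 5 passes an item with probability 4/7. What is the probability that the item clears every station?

1/21

Multiplying along the chain,
P = 1/2 × 1/2 × 2/3 × 1/2 × 4/7 = 8/168 = 1/21.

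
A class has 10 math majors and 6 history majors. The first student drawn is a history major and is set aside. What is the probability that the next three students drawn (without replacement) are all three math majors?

24/91

With the first student removed, 10 math majors remain out of 15.
P = 10/15 × 9/14 × 8/13 = 720/2730 = 24/91.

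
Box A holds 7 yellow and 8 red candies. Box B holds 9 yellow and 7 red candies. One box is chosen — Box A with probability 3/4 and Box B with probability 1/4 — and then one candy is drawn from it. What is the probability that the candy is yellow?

From Box A: P(yellow) = 7/15.
From Box B: P(yellow) = 9/16.
Total probability = (3/4)(7/15) + (1/4)(9/16) = 157/320.

157/320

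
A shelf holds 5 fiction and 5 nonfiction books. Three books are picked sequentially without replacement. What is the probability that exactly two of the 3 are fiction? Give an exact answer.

5/12

One ordering (fiction drawn first) has probability 5/10 × 4/9 × 5/8 = 100/720 = 5/36.
There are C(3,2) = 3 such orderings, each equally likely, so P = 3 × 5/36 = 5/12.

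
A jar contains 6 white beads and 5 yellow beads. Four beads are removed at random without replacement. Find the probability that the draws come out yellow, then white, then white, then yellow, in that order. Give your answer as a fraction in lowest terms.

Chain rule:
P = 5/11 × 6/10 × 5/9 × 4/8 = 600/7920 = 5/66.

5/66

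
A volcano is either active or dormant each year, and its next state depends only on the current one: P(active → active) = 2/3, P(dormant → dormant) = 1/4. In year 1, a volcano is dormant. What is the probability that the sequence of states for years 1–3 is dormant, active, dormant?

1/4

Year 1 is given. For each transition, use the conditional probability from the current state:
P(active | dormant) = 3/4; P(dormant | active) = 1/3.
P = 3/4 × 1/3 = 3/12 = 1/4.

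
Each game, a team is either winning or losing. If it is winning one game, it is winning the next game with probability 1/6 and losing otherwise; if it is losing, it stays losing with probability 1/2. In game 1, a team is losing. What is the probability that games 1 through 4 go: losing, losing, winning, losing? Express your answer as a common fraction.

5/24

Game 1 is given. For each transition, use the conditional probability from the current state:
P(losing | losing) = 1/2; P(winning | losing) = 1/2; P(losing | winning) = 5/6.
P = 1/2 × 1/2 × 5/6 = 5/24.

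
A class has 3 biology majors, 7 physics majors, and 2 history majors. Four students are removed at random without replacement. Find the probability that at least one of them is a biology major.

P(no biology majors) = 9/12 × 8/11 × 7/10 × 6/9 = 3024/11880 = 14/55.
P(at least one) = 1 − 14/55 = 41/55.

41/55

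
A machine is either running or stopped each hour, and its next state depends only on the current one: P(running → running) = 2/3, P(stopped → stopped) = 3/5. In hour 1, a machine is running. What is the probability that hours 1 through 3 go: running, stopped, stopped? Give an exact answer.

Hour 1 is given. For each transition, use the conditional probability from the current state:
P(stopped | running) = 1/3; P(stopped | stopped) = 3/5.
P = 1/3 × 3/5 = 3/15 = 1/5.

1/5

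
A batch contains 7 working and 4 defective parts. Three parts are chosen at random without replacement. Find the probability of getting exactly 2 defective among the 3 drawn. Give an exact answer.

14/55

One ordering (defective drawn first) has probability 4/11 × 3/10 × 7/9 = 84/990 = 14/165.
There are C(3,2) = 3 such orderings, each equally likely, so P = 3 × 14/165 = 14/55.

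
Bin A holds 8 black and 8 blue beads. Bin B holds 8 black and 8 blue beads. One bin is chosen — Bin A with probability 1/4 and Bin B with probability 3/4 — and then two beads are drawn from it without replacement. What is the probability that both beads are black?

7/30

From Bin A: P(both black) = (8/16)(7/15) = 7/30.
From Bin B: P(both black) = (8/16)(7/15) = 7/30.
Total probability = (1/4)(7/30) + (3/4)(7/30) = 7/30.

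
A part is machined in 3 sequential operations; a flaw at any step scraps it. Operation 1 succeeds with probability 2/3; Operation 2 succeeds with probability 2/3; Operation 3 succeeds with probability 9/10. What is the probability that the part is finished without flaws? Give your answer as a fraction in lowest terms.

Multiplying along the chain,
P = 2/3 × 2/3 × 9/10 = 36/90 = 2/5.

2/5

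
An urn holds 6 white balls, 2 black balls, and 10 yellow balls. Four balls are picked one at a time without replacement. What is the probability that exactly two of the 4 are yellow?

One ordering (yellow drawn first) has probability 10/18 × 9/17 × 8/16 × 7/15 = 5040/73440 = 7/102.
There are C(4,2) = 6 such orderings, each equally likely, so P = 6 × 7/102 = 7/17.

7/17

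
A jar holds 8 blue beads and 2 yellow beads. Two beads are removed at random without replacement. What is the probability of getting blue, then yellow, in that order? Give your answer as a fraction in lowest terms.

Each draw changes the counts, so multiply the conditional probabilities along the sequence:
P = 8/10 × 2/9 = 16/90 = 8/45.

8/45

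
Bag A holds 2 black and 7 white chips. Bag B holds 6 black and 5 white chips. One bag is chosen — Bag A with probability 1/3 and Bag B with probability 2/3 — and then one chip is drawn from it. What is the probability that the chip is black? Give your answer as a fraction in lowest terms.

From Bag A: P(black) = 2/9.
From Bag B: P(black) = 6/11.
Total probability = (1/3)(2/9) + (2/3)(6/11) = 130/297.

130/297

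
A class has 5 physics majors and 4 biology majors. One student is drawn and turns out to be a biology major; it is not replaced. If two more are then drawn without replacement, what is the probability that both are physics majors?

With the first student removed, 5 physics majors remain out of 8.
P = 5/8 × 4/7 = 20/56 = 5/14.

5/14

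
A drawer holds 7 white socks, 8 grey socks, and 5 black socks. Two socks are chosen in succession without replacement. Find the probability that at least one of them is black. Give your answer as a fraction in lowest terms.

17/38

P(no black) = 15/20 × 14/19 = 210/380 = 21/38.
P(at least one) = 1 − 21/38 = 17/38.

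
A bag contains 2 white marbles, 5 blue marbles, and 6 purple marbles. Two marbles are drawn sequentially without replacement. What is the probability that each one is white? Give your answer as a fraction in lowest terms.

P(every draw is white) = 2/13 × 1/12 = 2/156 = 1/78.

1/78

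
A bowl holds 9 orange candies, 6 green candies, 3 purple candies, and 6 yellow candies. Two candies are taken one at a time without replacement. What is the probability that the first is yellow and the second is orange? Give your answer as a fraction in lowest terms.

9/92

Chain rule:
P = 6/24 × 9/23 = 54/552 = 9/92.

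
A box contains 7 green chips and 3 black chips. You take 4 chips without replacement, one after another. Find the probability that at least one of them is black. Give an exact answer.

5/6

P(no black) = 7/10 × 6/9 × 5/8 × 4/7 = 840/5040 = 1/6.
P(at least one) = 1 − 1/6 = 5/6.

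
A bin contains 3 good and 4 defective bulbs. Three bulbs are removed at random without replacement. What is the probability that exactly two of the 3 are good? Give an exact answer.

12/35

One ordering (good drawn first) has probability 3/7 × 2/6 × 4/5 = 24/210 = 4/35.
There are C(3,2) = 3 such orderings, each equally likely, so P = 3 × 4/35 = 12/35.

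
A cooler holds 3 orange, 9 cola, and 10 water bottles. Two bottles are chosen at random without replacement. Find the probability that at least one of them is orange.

20/77

P(no orange) = 19/22 × 18/21 = 342/462 = 57/77.
P(at least one) = 1 − 57/77 = 20/77.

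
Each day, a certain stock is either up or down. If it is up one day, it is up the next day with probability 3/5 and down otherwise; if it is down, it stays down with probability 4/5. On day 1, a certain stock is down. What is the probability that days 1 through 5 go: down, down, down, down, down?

Day 1 is given. For each transition, use the conditional probability from the current state:
P(down | down) = 4/5; P(down | down) = 4/5; P(down | down) = 4/5; P(down | down) = 4/5.
P = 4/5 × 4/5 × 4/5 × 4/5 = 256/625.

256/625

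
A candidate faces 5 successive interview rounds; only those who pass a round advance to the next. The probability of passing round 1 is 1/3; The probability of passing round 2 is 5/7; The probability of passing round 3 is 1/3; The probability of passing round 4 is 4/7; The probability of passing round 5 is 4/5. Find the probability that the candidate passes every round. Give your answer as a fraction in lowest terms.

The events are sequential, so multiply the conditional probabilities:
P = 1/3 × 5/7 × 1/3 × 4/7 × 4/5 = 80/2205 = 16/441.

16/441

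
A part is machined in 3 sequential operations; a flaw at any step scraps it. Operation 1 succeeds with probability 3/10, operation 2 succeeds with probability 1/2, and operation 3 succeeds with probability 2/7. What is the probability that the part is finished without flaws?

The events are sequential, so multiply the conditional probabilities:
P = 3/10 × 1/2 × 2/7 = 6/140 = 3/70.

3/70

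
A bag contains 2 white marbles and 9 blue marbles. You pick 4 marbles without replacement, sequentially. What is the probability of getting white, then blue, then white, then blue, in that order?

Multiply the probability of each draw given the previous ones:
P = 2/11 × 9/10 × 1/9 × 8/8 = 144/7920 = 1/55.

1/55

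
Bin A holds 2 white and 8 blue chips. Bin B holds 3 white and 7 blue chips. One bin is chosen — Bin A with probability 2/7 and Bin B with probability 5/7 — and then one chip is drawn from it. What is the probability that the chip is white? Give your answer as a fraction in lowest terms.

19/70

From Bin A: P(white) = 2/10.
From Bin B: P(white) = 3/10.
Total probability = (2/7)(2/10) + (5/7)(3/10) = 19/70.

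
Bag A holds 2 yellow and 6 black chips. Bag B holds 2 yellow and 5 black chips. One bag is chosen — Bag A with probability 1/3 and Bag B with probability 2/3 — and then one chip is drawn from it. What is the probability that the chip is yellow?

23/84

From Bag A: P(yellow) = 2/8.
From Bag B: P(yellow) = 2/7.
Total probability = (1/3)(2/8) + (2/3)(2/7) = 23/84.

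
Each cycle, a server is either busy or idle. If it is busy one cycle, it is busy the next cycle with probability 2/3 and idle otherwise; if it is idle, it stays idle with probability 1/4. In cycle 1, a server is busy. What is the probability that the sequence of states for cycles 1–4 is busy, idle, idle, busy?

1/16

Cycle 1 is given. For each transition, use the conditional probability from the current state:
P(idle | busy) = 1/3; P(idle | idle) = 1/4; P(busy | idle) = 3/4.
P = 1/3 × 1/4 × 3/4 = 3/48 = 1/16.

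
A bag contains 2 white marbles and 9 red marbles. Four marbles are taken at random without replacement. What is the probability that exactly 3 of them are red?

28/55

One ordering (red drawn first) has probability 9/11 × 8/10 × 7/9 × 2/8 = 1008/7920 = 7/55.
There are C(4,3) = 4 such orderings, each equally likely, so P = 4 × 7/55 = 28/55.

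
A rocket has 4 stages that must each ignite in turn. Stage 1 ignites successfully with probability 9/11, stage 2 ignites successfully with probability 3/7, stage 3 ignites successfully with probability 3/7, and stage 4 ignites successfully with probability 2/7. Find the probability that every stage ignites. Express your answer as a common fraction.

Each stage is reached only if all earlier stages succeed, so
P = 9/11 × 3/7 × 3/7 × 2/7 = 162/3773.

162/3773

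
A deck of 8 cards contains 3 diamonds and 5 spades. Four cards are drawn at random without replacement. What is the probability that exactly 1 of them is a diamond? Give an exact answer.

One ordering (a diamond drawn first) has probability 3/8 × 5/7 × 4/6 × 3/5 = 180/1680 = 3/28.
There are C(4,1) = 4 such orderings, each equally likely, so P = 4 × 3/28 = 3/7.

3/7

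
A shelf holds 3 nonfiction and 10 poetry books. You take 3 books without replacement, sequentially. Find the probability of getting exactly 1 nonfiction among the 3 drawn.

One ordering (nonfiction drawn first) has probability 3/13 × 10/12 × 9/11 = 270/1716 = 45/286.
There are C(3,1) = 3 such orderings, each equally likely, so P = 3 × 45/286 = 135/286.

135/286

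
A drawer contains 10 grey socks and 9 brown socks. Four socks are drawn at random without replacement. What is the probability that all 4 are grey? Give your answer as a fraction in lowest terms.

35/646

P(every draw is grey) = 10/19 × 9/18 × 8/17 × 7/16 = 5040/93024 = 35/646.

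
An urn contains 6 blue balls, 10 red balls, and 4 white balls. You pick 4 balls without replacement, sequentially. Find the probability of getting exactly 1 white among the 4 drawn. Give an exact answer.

448/969

One ordering (white drawn first) has probability 4/20 × 16/19 × 15/18 × 14/17 = 13440/116280 = 112/969.
There are C(4,1) = 4 such orderings, each equally likely, so P = 4 × 112/969 = 448/969.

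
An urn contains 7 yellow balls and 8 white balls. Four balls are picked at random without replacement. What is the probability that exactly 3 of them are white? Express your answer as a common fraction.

One ordering (white drawn first) has probability 8/15 × 7/14 × 6/13 × 7/12 = 2352/32760 = 14/195.
There are C(4,3) = 4 such orderings, each equally likely, so P = 4 × 14/195 = 56/195.

56/195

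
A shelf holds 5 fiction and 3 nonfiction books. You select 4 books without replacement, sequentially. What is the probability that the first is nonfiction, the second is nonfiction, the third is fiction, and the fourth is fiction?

1/14

Each draw changes the counts, so multiply the conditional probabilities along the sequence:
P = 3/8 × 2/7 × 5/6 × 4/5 = 120/1680 = 1/14.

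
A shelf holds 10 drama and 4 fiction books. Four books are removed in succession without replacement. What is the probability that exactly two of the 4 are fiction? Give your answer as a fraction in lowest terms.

One ordering (fiction drawn first) has probability 4/14 × 3/13 × 10/12 × 9/11 = 1080/24024 = 45/1001.
There are C(4,2) = 6 such orderings, each equally likely, so P = 6 × 45/1001 = 270/1001.

270/1001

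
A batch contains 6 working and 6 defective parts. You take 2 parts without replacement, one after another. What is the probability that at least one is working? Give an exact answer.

17/22

P(no working) = 6/12 × 5/11 = 30/132 = 5/22.
P(at least one) = 1 − 5/22 = 17/22.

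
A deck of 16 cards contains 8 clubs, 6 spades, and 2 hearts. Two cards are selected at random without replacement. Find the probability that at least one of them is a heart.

P(no hearts) = 14/16 × 13/15 = 182/240 = 91/120.
P(at least one) = 1 − 91/120 = 29/120.

29/120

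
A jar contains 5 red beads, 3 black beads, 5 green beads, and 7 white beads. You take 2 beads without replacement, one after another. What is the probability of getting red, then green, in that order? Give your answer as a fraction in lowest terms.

Each draw changes the counts, so multiply the conditional probabilities along the sequence:
P = 5/20 × 5/19 = 25/380 = 5/76.

5/76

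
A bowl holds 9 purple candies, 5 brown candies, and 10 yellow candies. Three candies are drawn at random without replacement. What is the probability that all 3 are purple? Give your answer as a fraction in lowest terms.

21/506

P = 9/24 × 8/23 × 7/22 = 504/12144 = 21/506.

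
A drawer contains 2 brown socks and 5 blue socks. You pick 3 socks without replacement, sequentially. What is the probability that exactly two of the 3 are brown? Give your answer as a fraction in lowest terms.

One ordering (brown drawn first) has probability 2/7 × 1/6 × 5/5 = 10/210 = 1/21.
There are C(3,2) = 3 such orderings, each equally likely, so P = 3 × 1/21 = 1/7.

1/7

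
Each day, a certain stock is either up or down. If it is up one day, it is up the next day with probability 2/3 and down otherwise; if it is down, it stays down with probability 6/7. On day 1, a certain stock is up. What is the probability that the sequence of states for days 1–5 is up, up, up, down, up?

4/189

Day 1 is given. For each transition, use the conditional probability from the current state:
P(up | up) = 2/3; P(up | up) = 2/3; P(down | up) = 1/3; P(up | down) = 1/7.
P = 2/3 × 2/3 × 1/3 × 1/7 = 4/189.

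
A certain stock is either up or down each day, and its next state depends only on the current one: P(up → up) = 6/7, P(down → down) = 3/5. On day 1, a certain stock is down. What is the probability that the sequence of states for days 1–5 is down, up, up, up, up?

432/1715

Day 1 is given. For each transition, use the conditional probability from the current state:
P(up | down) = 2/5; P(up | up) = 6/7; P(up | up) = 6/7; P(up | up) = 6/7.
P = 2/5 × 6/7 × 6/7 × 6/7 = 432/1715.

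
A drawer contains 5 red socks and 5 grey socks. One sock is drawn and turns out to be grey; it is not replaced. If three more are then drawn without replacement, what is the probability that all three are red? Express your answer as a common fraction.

With the first sock removed, 5 red remain out of 9.
P = 5/9 × 4/8 × 3/7 = 60/504 = 5/42.

5/42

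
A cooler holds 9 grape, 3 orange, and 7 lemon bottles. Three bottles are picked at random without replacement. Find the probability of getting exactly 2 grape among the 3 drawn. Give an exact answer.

120/323

One ordering (grape drawn first) has probability 9/19 × 8/18 × 10/17 = 720/5814 = 40/323.
There are C(3,2) = 3 such orderings, each equally likely, so P = 3 × 40/323 = 120/323.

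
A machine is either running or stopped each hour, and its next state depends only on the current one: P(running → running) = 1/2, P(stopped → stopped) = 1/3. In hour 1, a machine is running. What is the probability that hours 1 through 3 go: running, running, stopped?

1/4

Hour 1 is given. For each transition, use the conditional probability from the current state:
P(running | running) = 1/2; P(stopped | running) = 1/2.
P = 1/2 × 1/2 = 1/4.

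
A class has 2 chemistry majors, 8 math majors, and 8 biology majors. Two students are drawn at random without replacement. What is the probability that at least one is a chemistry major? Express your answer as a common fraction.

11/51

P(no chemistry majors) = 16/18 × 15/17 = 240/306 = 40/51.
P(at least one) = 1 − 40/51 = 11/51.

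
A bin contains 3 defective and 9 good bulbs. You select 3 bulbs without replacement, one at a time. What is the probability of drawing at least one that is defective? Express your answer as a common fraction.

P(no defective) = 9/12 × 8/11 × 7/10 = 504/1320 = 21/55.
P(at least one) = 1 − 21/55 = 34/55.

34/55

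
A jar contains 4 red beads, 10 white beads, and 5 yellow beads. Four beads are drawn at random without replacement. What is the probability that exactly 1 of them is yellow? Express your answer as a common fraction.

One ordering (yellow drawn first) has probability 5/19 × 14/18 × 13/17 × 12/16 = 10920/93024 = 455/3876.
There are C(4,1) = 4 such orderings, each equally likely, so P = 4 × 455/3876 = 455/969.

455/969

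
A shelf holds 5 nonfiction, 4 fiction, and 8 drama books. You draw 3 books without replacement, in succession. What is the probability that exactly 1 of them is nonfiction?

One ordering (nonfiction drawn first) has probability 5/17 × 12/16 × 11/15 = 660/4080 = 11/68.
There are C(3,1) = 3 such orderings, each equally likely, so P = 3 × 11/68 = 33/68.

33/68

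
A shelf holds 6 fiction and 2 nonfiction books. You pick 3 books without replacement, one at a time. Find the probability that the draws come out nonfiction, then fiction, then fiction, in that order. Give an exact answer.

Chain rule:
P = 2/8 × 6/7 × 5/6 = 60/336 = 5/28.

5/28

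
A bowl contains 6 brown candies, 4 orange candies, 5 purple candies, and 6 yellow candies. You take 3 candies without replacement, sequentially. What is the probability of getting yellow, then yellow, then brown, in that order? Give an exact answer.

Chain rule:
P = 6/21 × 5/20 × 6/19 = 180/7980 = 3/133.

3/133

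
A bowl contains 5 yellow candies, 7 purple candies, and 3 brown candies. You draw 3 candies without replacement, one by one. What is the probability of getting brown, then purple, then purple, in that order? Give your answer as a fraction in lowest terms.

3/65

Multiply the probability of each draw given the previous ones:
P = 3/15 × 7/14 × 6/13 = 126/2730 = 3/65.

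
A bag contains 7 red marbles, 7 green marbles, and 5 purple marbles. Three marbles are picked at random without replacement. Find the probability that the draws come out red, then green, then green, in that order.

49/969

Chain rule:
P = 7/19 × 7/18 × 6/17 = 294/5814 = 49/969.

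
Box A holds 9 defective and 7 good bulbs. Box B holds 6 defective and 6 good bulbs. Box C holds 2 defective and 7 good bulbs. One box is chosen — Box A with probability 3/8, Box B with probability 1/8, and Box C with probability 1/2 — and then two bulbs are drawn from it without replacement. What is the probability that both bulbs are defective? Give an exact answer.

From Box A: P(both defective) = (9/16)(8/15) = 3/10.
From Box B: P(both defective) = (6/12)(5/11) = 5/22.
From Box C: P(both defective) = (2/9)(1/8) = 1/36.
Total probability = (3/8)(3/10) + (1/8)(5/22) + (1/2)(1/36) = 613/3960.

613/3960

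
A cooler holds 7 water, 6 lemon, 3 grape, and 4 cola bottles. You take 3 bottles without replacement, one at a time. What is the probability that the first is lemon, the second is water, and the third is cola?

Each draw changes the counts, so multiply the conditional probabilities along the sequence:
P = 6/20 × 7/19 × 4/18 = 168/6840 = 7/285.

7/285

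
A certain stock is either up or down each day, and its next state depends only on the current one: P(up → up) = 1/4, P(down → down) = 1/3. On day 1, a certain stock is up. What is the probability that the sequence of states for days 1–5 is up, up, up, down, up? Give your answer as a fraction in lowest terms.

Day 1 is given. For each transition, use the conditional probability from the current state:
P(up | up) = 1/4; P(up | up) = 1/4; P(down | up) = 3/4; P(up | down) = 2/3.
P = 1/4 × 1/4 × 3/4 × 2/3 = 6/192 = 1/32.

1/32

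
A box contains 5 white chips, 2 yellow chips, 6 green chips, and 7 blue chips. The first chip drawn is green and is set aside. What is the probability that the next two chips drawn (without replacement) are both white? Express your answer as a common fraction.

10/171

With the first chip removed, 5 white remain out of 19.
P = 5/19 × 4/18 = 20/342 = 10/171.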